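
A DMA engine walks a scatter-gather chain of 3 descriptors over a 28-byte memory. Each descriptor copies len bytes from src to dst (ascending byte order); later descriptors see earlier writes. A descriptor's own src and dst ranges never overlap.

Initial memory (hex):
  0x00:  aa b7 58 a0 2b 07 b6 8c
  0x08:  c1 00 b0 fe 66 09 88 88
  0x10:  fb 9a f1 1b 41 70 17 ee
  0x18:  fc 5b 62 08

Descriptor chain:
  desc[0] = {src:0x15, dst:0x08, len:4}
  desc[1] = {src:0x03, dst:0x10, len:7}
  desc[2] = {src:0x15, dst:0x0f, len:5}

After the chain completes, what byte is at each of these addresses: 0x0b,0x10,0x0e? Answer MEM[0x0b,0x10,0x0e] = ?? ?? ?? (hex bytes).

  after D0: wrote 4B at 0x08 = 7017eefc
  after D1: wrote 7B at 0x10 = a02b07b68c7017
  after D2: wrote 5B at 0x0f = 7017eefc5b
query mem[0x0b]=0xfc, mem[0x10]=0x17, mem[0x0e]=0x88

MEM[0x0b,0x10,0x0e] = fc 17 88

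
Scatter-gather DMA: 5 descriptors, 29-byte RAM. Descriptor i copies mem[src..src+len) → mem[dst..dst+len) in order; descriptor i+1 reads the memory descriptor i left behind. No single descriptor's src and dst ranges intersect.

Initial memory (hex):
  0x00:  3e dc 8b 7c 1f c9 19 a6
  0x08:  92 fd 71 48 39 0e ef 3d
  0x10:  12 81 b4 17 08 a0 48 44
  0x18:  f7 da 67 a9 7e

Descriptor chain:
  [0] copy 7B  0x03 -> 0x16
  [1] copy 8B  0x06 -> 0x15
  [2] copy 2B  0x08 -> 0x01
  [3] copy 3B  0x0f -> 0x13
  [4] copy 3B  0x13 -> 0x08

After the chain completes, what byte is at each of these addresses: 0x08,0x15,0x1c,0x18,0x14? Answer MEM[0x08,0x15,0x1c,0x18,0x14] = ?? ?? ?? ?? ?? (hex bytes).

MEM[0x08,0x15,0x1c,0x18,0x14] = 3d 81 0e fd 12

#0 dst[0x16+7] := {0x7c,0x1f,0xc9,0x19,0xa6,0x92,0xfd}
#1 dst[0x15+8] := {0x19,0xa6,0x92,0xfd,0x71,0x48,0x39,0x0e}
#2 dst[0x01+2] := {0x92,0xfd}
#3 dst[0x13+3] := {0x3d,0x12,0x81}
#4 dst[0x08+3] := {0x3d,0x12,0x81}
query mem[0x08]=0x3d, mem[0x15]=0x81, mem[0x1c]=0x0e, mem[0x18]=0xfd, mem[0x14]=0x12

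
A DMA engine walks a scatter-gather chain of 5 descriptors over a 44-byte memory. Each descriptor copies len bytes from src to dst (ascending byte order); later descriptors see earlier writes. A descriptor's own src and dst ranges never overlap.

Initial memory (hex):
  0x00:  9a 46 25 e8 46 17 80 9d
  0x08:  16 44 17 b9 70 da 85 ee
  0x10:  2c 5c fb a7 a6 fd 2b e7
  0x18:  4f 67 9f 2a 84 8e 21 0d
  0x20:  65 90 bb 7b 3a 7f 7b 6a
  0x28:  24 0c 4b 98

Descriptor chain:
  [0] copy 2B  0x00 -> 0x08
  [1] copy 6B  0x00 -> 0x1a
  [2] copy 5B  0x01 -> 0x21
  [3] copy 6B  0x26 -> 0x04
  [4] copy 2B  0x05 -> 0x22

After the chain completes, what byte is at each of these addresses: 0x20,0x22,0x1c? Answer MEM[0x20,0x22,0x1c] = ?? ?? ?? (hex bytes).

MEM[0x20,0x22,0x1c] = 65 6a 25

  after D0: wrote 2B at 0x08 = 9a46
  after D1: wrote 6B at 0x1a = 9a4625e84617
  after D2: wrote 5B at 0x21 = 4625e84617
  after D3: wrote 6B at 0x04 = 7b6a240c4b98
  after D4: wrote 2B at 0x22 = 6a24
query mem[0x20]=0x65, mem[0x22]=0x6a, mem[0x1c]=0x25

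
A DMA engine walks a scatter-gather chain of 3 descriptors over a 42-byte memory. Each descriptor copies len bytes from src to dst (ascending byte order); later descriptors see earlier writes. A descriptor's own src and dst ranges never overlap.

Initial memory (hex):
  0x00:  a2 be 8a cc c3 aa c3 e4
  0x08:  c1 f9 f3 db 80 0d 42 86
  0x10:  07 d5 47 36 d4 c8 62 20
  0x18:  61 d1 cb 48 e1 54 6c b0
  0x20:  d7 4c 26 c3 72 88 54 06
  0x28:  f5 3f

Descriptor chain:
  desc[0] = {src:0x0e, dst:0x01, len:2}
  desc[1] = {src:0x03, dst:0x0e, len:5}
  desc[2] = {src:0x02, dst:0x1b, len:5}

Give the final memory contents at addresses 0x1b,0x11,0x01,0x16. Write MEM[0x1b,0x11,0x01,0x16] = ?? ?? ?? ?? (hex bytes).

MEM[0x1b,0x11,0x01,0x16] = 86 c3 42 62

D0: mem[0x01..0x02] <- [42 86]
D1: mem[0x0e..0x12] <- [cc c3 aa c3 e4]
D2: mem[0x1b..0x1f] <- [86 cc c3 aa c3]
query mem[0x1b]=0x86, mem[0x11]=0xc3, mem[0x01]=0x42, mem[0x16]=0x62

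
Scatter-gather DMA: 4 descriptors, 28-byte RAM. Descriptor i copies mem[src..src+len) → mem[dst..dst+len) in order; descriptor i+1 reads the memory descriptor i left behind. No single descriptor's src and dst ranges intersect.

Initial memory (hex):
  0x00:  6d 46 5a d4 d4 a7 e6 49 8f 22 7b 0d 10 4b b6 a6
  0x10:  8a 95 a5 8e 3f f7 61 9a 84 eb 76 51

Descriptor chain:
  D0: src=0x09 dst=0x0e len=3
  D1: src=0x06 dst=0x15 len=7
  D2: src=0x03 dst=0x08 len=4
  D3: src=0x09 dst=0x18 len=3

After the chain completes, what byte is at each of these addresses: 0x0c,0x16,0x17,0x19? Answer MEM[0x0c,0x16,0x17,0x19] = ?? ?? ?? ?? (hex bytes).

D0: mem[0x0e..0x10] <- [22 7b 0d]
D1: mem[0x15..0x1b] <- [e6 49 8f 22 7b 0d 10]
D2: mem[0x08..0x0b] <- [d4 d4 a7 e6]
D3: mem[0x18..0x1a] <- [d4 a7 e6]
query mem[0x0c]=0x10, mem[0x16]=0x49, mem[0x17]=0x8f, mem[0x19]=0xa7

MEM[0x0c,0x16,0x17,0x19] = 10 49 8f a7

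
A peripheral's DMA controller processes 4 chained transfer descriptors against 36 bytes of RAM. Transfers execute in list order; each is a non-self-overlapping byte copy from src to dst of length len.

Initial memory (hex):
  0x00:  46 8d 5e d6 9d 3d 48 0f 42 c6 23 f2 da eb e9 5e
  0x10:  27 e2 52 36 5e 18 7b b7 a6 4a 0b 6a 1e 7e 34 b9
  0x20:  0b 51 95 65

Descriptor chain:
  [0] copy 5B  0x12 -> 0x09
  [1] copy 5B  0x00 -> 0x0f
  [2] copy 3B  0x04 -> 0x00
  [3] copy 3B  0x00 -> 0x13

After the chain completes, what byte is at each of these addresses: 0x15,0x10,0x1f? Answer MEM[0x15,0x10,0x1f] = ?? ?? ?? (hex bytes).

  after D0: wrote 5B at 0x09 = 52365e187b
  after D1: wrote 5B at 0x0f = 468d5ed69d
  after D2: wrote 3B at 0x00 = 9d3d48
  after D3: wrote 3B at 0x13 = 9d3d48
query mem[0x15]=0x48, mem[0x10]=0x8d, mem[0x1f]=0xb9

MEM[0x15,0x10,0x1f] = 48 8d b9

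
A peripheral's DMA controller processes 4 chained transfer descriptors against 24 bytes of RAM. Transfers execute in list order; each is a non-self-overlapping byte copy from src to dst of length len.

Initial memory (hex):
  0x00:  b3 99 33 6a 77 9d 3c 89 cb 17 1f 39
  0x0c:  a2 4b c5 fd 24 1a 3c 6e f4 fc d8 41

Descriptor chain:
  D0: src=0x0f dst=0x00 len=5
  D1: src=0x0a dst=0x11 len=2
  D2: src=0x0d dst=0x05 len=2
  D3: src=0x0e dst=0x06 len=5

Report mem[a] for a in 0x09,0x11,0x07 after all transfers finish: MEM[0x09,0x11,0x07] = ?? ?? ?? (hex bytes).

MEM[0x09,0x11,0x07] = 1f 1f fd

#0 dst[0x00+5] := {0xfd,0x24,0x1a,0x3c,0x6e}
#1 dst[0x11+2] := {0x1f,0x39}
#2 dst[0x05+2] := {0x4b,0xc5}
#3 dst[0x06+5] := {0xc5,0xfd,0x24,0x1f,0x39}
query mem[0x09]=0x1f, mem[0x11]=0x1f, mem[0x07]=0xfd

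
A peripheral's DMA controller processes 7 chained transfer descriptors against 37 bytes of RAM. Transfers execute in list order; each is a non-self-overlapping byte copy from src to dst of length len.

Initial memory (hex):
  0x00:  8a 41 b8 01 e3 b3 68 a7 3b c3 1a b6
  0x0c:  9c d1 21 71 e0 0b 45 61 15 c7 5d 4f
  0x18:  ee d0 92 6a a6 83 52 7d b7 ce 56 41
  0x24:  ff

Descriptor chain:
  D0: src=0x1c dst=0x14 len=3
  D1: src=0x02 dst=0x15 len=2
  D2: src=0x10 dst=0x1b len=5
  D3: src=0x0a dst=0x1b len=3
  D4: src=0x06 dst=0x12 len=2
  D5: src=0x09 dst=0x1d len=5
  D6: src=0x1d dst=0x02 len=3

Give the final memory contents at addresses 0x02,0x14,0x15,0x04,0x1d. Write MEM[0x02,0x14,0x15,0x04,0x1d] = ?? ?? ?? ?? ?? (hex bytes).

MEM[0x02,0x14,0x15,0x04,0x1d] = c3 a6 b8 b6 c3

#0 dst[0x14+3] := {0xa6,0x83,0x52}
#1 dst[0x15+2] := {0xb8,0x01}
#2 dst[0x1b+5] := {0xe0,0x0b,0x45,0x61,0xa6}
#3 dst[0x1b+3] := {0x1a,0xb6,0x9c}
#4 dst[0x12+2] := {0x68,0xa7}
#5 dst[0x1d+5] := {0xc3,0x1a,0xb6,0x9c,0xd1}
#6 dst[0x02+3] := {0xc3,0x1a,0xb6}
query mem[0x02]=0xc3, mem[0x14]=0xa6, mem[0x15]=0xb8, mem[0x04]=0xb6, mem[0x1d]=0xc3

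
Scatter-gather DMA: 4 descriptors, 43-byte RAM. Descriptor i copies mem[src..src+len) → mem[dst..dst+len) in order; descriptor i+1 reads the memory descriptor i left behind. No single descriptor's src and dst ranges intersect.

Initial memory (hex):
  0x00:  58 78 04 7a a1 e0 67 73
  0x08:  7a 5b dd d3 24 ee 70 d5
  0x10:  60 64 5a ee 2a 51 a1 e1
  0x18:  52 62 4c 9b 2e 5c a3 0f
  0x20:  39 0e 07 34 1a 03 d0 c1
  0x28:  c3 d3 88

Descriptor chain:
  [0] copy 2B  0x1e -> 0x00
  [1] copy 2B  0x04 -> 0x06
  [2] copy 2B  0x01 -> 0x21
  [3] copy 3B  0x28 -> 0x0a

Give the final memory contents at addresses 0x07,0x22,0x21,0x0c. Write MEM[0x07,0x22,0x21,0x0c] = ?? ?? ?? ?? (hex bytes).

#0 dst[0x00+2] := {0xa3,0x0f}
#1 dst[0x06+2] := {0xa1,0xe0}
#2 dst[0x21+2] := {0x0f,0x04}
#3 dst[0x0a+3] := {0xc3,0xd3,0x88}
query mem[0x07]=0xe0, mem[0x22]=0x04, mem[0x21]=0x0f, mem[0x0c]=0x88

MEM[0x07,0x22,0x21,0x0c] = e0 04 0f 88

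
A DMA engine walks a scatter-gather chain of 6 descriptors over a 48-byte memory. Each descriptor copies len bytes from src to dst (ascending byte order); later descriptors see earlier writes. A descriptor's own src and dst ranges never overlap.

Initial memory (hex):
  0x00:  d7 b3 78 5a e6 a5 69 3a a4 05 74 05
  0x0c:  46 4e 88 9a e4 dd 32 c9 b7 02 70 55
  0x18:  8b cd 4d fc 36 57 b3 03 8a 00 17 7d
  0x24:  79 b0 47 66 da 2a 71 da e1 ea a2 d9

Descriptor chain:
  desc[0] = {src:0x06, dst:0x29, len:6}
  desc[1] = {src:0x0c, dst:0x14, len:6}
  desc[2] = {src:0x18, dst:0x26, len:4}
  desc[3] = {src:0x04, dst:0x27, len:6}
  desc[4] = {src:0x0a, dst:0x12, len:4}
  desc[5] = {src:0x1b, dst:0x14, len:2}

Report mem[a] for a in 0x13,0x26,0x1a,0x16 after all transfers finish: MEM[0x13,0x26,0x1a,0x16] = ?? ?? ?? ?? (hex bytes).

MEM[0x13,0x26,0x1a,0x16] = 05 e4 4d 88

D0: mem[0x29..0x2e] <- [69 3a a4 05 74 05]
D1: mem[0x14..0x19] <- [46 4e 88 9a e4 dd]
D2: mem[0x26..0x29] <- [e4 dd 4d fc]
D3: mem[0x27..0x2c] <- [e6 a5 69 3a a4 05]
D4: mem[0x12..0x15] <- [74 05 46 4e]
D5: mem[0x14..0x15] <- [fc 36]
query mem[0x13]=0x05, mem[0x26]=0xe4, mem[0x1a]=0x4d, mem[0x16]=0x88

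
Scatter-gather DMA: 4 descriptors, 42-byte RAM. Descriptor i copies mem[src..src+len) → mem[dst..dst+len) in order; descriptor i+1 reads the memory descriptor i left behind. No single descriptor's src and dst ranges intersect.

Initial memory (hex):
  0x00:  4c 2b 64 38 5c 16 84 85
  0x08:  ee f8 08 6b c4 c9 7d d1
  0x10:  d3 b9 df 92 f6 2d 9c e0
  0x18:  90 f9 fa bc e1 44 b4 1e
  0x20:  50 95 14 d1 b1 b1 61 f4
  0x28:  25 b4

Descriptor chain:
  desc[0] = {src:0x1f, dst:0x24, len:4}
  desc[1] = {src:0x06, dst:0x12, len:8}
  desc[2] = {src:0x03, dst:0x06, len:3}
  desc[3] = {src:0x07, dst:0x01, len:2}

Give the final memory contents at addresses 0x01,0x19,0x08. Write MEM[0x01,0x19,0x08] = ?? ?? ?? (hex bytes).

MEM[0x01,0x19,0x08] = 5c c9 16

[0] 0x1f->0x24 len=4 : 1e 50 95 14
[1] 0x06->0x12 len=8 : 84 85 ee f8 08 6b c4 c9
[2] 0x03->0x06 len=3 : 38 5c 16
[3] 0x07->0x01 len=2 : 5c 16
query mem[0x01]=0x5c, mem[0x19]=0xc9, mem[0x08]=0x16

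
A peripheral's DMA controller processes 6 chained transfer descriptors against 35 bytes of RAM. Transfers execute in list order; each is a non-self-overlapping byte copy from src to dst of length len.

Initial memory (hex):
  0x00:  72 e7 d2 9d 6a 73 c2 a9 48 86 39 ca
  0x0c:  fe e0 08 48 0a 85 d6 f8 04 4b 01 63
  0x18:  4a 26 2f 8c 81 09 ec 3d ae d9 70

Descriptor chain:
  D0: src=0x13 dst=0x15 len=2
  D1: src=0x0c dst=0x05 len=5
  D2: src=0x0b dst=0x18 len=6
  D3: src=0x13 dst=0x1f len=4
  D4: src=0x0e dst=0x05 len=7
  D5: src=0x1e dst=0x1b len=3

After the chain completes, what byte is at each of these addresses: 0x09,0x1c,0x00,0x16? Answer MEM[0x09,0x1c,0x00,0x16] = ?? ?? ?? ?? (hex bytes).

[0] 0x13->0x15 len=2 : f8 04
[1] 0x0c->0x05 len=5 : fe e0 08 48 0a
[2] 0x0b->0x18 len=6 : ca fe e0 08 48 0a
[3] 0x13->0x1f len=4 : f8 04 f8 04
[4] 0x0e->0x05 len=7 : 08 48 0a 85 d6 f8 04
[5] 0x1e->0x1b len=3 : ec f8 04
query mem[0x09]=0xd6, mem[0x1c]=0xf8, mem[0x00]=0x72, mem[0x16]=0x04

MEM[0x09,0x1c,0x00,0x16] = d6 f8 72 04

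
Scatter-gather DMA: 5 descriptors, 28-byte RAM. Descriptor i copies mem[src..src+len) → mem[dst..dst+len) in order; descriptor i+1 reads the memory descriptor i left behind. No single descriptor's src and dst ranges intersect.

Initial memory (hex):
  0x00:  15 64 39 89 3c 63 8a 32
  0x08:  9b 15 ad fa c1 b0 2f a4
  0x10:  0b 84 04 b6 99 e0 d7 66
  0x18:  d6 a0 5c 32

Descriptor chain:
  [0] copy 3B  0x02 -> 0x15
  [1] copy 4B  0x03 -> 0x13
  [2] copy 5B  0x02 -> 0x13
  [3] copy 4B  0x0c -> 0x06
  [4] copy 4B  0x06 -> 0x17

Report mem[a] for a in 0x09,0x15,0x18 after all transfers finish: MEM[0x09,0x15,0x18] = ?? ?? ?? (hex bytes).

MEM[0x09,0x15,0x18] = a4 3c b0

#0 dst[0x15+3] := {0x39,0x89,0x3c}
#1 dst[0x13+4] := {0x89,0x3c,0x63,0x8a}
#2 dst[0x13+5] := {0x39,0x89,0x3c,0x63,0x8a}
#3 dst[0x06+4] := {0xc1,0xb0,0x2f,0xa4}
#4 dst[0x17+4] := {0xc1,0xb0,0x2f,0xa4}
query mem[0x09]=0xa4, mem[0x15]=0x3c, mem[0x18]=0xb0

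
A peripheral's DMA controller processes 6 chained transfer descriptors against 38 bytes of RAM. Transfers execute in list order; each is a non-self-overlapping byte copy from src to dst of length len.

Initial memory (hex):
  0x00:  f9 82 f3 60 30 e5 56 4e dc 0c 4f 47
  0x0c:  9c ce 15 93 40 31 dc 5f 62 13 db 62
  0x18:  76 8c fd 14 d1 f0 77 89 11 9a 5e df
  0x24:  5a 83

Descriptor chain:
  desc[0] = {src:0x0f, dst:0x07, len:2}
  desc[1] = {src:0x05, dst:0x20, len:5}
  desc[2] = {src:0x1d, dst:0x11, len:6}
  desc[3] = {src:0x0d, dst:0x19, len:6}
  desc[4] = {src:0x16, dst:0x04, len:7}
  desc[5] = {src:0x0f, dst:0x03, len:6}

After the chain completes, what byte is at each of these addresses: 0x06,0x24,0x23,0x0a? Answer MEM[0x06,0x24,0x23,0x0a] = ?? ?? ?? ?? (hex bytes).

MEM[0x06,0x24,0x23,0x0a] = 77 0c 40 40

[0] 0x0f->0x07 len=2 : 93 40
[1] 0x05->0x20 len=5 : e5 56 93 40 0c
[2] 0x1d->0x11 len=6 : f0 77 89 e5 56 93
[3] 0x0d->0x19 len=6 : ce 15 93 40 f0 77
[4] 0x16->0x04 len=7 : 93 62 76 ce 15 93 40
[5] 0x0f->0x03 len=6 : 93 40 f0 77 89 e5
query mem[0x06]=0x77, mem[0x24]=0x0c, mem[0x23]=0x40, mem[0x0a]=0x40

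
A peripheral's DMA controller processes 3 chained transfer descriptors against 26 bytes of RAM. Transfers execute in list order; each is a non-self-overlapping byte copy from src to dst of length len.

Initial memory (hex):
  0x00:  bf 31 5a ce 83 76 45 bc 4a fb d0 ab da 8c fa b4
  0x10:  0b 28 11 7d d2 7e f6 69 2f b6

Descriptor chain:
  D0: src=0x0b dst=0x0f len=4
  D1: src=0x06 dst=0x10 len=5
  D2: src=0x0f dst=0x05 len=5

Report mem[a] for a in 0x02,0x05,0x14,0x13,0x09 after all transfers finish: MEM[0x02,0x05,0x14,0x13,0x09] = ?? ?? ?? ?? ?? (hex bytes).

MEM[0x02,0x05,0x14,0x13,0x09] = 5a ab d0 fb fb

D0: mem[0x0f..0x12] <- [ab da 8c fa]
D1: mem[0x10..0x14] <- [45 bc 4a fb d0]
D2: mem[0x05..0x09] <- [ab 45 bc 4a fb]
query mem[0x02]=0x5a, mem[0x05]=0xab, mem[0x14]=0xd0, mem[0x13]=0xfb, mem[0x09]=0xfb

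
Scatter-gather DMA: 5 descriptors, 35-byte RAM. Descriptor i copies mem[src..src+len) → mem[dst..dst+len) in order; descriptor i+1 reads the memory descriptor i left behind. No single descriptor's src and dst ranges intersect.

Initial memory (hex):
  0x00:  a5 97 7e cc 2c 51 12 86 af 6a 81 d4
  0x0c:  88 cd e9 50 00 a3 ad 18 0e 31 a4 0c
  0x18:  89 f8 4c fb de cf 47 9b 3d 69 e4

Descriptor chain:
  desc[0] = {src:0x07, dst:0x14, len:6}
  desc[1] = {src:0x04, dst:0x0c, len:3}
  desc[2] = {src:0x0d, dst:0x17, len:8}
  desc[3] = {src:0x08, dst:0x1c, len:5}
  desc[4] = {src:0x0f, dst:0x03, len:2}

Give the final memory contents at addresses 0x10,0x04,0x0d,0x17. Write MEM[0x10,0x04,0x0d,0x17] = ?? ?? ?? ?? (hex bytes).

D0: mem[0x14..0x19] <- [86 af 6a 81 d4 88]
D1: mem[0x0c..0x0e] <- [2c 51 12]
D2: mem[0x17..0x1e] <- [51 12 50 00 a3 ad 18 86]
D3: mem[0x1c..0x20] <- [af 6a 81 d4 2c]
D4: mem[0x03..0x04] <- [50 00]
query mem[0x10]=0x00, mem[0x04]=0x00, mem[0x0d]=0x51, mem[0x17]=0x51

MEM[0x10,0x04,0x0d,0x17] = 00 00 51 51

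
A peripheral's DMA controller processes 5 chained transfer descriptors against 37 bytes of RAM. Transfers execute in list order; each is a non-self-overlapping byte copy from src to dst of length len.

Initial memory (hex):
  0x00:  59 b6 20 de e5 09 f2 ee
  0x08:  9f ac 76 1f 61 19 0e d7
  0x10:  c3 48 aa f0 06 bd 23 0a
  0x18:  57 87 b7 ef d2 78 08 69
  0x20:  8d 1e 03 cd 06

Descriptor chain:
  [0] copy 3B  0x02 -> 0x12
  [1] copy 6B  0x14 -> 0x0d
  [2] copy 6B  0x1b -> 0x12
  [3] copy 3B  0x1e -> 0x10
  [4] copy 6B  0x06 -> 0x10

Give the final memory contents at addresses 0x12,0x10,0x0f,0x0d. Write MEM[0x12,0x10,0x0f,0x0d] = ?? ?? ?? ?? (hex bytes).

#0 dst[0x12+3] := {0x20,0xde,0xe5}
#1 dst[0x0d+6] := {0xe5,0xbd,0x23,0x0a,0x57,0x87}
#2 dst[0x12+6] := {0xef,0xd2,0x78,0x08,0x69,0x8d}
#3 dst[0x10+3] := {0x08,0x69,0x8d}
#4 dst[0x10+6] := {0xf2,0xee,0x9f,0xac,0x76,0x1f}
query mem[0x12]=0x9f, mem[0x10]=0xf2, mem[0x0f]=0x23, mem[0x0d]=0xe5

MEM[0x12,0x10,0x0f,0x0d] = 9f f2 23 e5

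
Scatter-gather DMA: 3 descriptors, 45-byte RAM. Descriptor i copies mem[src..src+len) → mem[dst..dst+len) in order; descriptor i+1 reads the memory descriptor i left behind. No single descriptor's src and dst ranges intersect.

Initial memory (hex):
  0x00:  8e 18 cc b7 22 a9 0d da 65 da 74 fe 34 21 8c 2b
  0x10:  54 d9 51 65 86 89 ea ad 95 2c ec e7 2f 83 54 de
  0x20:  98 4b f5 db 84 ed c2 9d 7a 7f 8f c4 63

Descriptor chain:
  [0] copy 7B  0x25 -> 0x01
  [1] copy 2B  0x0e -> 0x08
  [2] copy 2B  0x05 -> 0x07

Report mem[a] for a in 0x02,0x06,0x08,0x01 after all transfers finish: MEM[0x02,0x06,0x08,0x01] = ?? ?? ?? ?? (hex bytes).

MEM[0x02,0x06,0x08,0x01] = c2 8f 8f ed

  after D0: wrote 7B at 0x01 = edc29d7a7f8fc4
  after D1: wrote 2B at 0x08 = 8c2b
  after D2: wrote 2B at 0x07 = 7f8f
query mem[0x02]=0xc2, mem[0x06]=0x8f, mem[0x08]=0x8f, mem[0x01]=0xed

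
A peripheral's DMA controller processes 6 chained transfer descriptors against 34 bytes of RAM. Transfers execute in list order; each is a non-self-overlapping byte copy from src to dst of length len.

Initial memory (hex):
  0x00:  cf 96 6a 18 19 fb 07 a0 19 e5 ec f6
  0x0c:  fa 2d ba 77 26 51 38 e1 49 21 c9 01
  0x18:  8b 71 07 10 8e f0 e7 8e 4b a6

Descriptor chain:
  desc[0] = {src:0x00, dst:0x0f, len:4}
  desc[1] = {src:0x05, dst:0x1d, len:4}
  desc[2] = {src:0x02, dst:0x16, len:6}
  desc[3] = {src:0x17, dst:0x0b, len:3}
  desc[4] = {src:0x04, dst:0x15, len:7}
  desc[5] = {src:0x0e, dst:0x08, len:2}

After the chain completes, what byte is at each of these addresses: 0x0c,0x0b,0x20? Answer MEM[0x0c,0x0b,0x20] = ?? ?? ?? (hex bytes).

MEM[0x0c,0x0b,0x20] = 19 18 19

D0: mem[0x0f..0x12] <- [cf 96 6a 18]
D1: mem[0x1d..0x20] <- [fb 07 a0 19]
D2: mem[0x16..0x1b] <- [6a 18 19 fb 07 a0]
D3: mem[0x0b..0x0d] <- [18 19 fb]
D4: mem[0x15..0x1b] <- [19 fb 07 a0 19 e5 ec]
D5: mem[0x08..0x09] <- [ba cf]
query mem[0x0c]=0x19, mem[0x0b]=0x18, mem[0x20]=0x19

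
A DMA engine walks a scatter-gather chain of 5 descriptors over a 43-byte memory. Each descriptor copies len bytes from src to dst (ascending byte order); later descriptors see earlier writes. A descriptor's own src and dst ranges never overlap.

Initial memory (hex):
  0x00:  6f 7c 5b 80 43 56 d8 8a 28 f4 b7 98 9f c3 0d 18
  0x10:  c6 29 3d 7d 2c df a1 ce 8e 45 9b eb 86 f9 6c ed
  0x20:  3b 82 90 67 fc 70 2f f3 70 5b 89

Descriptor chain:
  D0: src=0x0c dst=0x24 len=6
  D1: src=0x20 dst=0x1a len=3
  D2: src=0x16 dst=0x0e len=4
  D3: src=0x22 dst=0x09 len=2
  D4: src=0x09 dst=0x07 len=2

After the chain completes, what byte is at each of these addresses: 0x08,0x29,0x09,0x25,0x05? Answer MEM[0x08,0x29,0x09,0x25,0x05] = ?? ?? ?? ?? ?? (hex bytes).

MEM[0x08,0x29,0x09,0x25,0x05] = 67 29 90 c3 56

[0] 0x0c->0x24 len=6 : 9f c3 0d 18 c6 29
[1] 0x20->0x1a len=3 : 3b 82 90
[2] 0x16->0x0e len=4 : a1 ce 8e 45
[3] 0x22->0x09 len=2 : 90 67
[4] 0x09->0x07 len=2 : 90 67
query mem[0x08]=0x67, mem[0x29]=0x29, mem[0x09]=0x90, mem[0x25]=0xc3, mem[0x05]=0x56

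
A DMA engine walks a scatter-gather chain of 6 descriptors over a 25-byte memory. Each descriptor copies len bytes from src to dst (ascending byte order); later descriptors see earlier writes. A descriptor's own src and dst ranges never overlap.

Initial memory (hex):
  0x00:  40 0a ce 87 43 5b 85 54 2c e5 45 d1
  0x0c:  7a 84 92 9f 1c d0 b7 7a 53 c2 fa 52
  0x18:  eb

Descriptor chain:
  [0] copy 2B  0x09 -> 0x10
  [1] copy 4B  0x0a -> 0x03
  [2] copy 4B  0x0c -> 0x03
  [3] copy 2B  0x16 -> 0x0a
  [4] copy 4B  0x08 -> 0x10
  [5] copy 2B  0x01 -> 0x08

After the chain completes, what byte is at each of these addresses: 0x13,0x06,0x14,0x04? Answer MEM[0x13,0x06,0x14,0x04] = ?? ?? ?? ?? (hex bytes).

MEM[0x13,0x06,0x14,0x04] = 52 9f 53 84

[0] 0x09->0x10 len=2 : e5 45
[1] 0x0a->0x03 len=4 : 45 d1 7a 84
[2] 0x0c->0x03 len=4 : 7a 84 92 9f
[3] 0x16->0x0a len=2 : fa 52
[4] 0x08->0x10 len=4 : 2c e5 fa 52
[5] 0x01->0x08 len=2 : 0a ce
query mem[0x13]=0x52, mem[0x06]=0x9f, mem[0x14]=0x53, mem[0x04]=0x84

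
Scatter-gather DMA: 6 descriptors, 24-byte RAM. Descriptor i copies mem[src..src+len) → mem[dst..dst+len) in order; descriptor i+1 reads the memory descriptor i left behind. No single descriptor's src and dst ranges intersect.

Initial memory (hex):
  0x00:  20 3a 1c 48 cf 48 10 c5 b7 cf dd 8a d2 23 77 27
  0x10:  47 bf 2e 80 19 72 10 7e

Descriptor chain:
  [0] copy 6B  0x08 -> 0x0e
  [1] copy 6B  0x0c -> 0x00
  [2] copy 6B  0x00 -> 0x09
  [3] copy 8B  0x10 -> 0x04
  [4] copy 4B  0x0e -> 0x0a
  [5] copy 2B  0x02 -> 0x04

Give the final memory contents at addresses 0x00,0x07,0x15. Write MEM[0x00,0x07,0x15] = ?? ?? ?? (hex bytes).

MEM[0x00,0x07,0x15] = d2 23 72

#0 dst[0x0e+6] := {0xb7,0xcf,0xdd,0x8a,0xd2,0x23}
#1 dst[0x00+6] := {0xd2,0x23,0xb7,0xcf,0xdd,0x8a}
#2 dst[0x09+6] := {0xd2,0x23,0xb7,0xcf,0xdd,0x8a}
#3 dst[0x04+8] := {0xdd,0x8a,0xd2,0x23,0x19,0x72,0x10,0x7e}
#4 dst[0x0a+4] := {0x8a,0xcf,0xdd,0x8a}
#5 dst[0x04+2] := {0xb7,0xcf}
query mem[0x00]=0xd2, mem[0x07]=0x23, mem[0x15]=0x72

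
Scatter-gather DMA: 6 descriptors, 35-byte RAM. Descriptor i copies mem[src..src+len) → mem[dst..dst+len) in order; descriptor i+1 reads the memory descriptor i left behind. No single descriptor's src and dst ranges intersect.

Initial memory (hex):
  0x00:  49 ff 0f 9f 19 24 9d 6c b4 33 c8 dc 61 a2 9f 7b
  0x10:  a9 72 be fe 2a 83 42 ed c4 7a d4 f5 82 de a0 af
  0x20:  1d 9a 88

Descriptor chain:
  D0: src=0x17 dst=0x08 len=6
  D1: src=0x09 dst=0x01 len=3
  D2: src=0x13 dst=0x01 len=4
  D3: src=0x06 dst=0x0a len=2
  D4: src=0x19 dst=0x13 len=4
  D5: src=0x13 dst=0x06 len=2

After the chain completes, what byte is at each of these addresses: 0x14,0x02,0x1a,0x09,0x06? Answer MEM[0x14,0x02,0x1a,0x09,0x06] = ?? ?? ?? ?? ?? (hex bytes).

  after D0: wrote 6B at 0x08 = edc47ad4f582
  after D1: wrote 3B at 0x01 = c47ad4
  after D2: wrote 4B at 0x01 = fe2a8342
  after D3: wrote 2B at 0x0a = 9d6c
  after D4: wrote 4B at 0x13 = 7ad4f582
  after D5: wrote 2B at 0x06 = 7ad4
query mem[0x14]=0xd4, mem[0x02]=0x2a, mem[0x1a]=0xd4, mem[0x09]=0xc4, mem[0x06]=0x7a

MEM[0x14,0x02,0x1a,0x09,0x06] = d4 2a d4 c4 7a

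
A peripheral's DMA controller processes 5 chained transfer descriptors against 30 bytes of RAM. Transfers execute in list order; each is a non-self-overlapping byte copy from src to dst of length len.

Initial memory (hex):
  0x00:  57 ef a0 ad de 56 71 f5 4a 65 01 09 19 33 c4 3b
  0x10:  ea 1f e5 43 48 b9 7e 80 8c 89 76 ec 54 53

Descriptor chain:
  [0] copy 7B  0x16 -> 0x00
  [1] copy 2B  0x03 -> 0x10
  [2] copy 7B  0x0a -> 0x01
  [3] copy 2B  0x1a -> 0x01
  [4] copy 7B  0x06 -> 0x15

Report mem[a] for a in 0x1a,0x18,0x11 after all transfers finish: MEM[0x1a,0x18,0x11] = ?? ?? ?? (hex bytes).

MEM[0x1a,0x18,0x11] = 09 65 76

  after D0: wrote 7B at 0x00 = 7e808c8976ec54
  after D1: wrote 2B at 0x10 = 8976
  after D2: wrote 7B at 0x01 = 01091933c43b89
  after D3: wrote 2B at 0x01 = 76ec
  after D4: wrote 7B at 0x15 = 3b894a65010919
query mem[0x1a]=0x09, mem[0x18]=0x65, mem[0x11]=0x76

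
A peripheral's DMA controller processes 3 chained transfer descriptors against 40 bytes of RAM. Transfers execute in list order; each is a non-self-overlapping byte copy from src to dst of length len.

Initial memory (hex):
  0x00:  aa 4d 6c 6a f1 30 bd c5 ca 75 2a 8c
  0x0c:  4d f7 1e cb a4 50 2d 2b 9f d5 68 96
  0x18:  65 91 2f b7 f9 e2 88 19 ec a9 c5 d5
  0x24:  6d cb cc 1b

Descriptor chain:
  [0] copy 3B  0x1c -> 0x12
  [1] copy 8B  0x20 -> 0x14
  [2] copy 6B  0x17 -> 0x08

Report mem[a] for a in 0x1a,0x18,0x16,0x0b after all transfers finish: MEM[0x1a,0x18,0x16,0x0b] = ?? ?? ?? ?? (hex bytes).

MEM[0x1a,0x18,0x16,0x0b] = cc 6d c5 cc

#0 dst[0x12+3] := {0xf9,0xe2,0x88}
#1 dst[0x14+8] := {0xec,0xa9,0xc5,0xd5,0x6d,0xcb,0xcc,0x1b}
#2 dst[0x08+6] := {0xd5,0x6d,0xcb,0xcc,0x1b,0xf9}
query mem[0x1a]=0xcc, mem[0x18]=0x6d, mem[0x16]=0xc5, mem[0x0b]=0xcc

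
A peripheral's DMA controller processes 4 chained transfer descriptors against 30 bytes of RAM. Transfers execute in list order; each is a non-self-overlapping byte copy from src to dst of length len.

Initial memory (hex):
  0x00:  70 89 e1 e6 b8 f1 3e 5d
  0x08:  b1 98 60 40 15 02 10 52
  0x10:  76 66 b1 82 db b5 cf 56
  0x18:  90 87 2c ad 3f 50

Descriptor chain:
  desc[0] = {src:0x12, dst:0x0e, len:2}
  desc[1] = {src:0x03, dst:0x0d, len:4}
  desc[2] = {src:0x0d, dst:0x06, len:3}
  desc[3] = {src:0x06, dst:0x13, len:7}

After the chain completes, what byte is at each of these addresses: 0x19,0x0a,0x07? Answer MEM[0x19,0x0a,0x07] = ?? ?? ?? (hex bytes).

MEM[0x19,0x0a,0x07] = 15 60 b8

  after D0: wrote 2B at 0x0e = b182
  after D1: wrote 4B at 0x0d = e6b8f13e
  after D2: wrote 3B at 0x06 = e6b8f1
  after D3: wrote 7B at 0x13 = e6b8f198604015
query mem[0x19]=0x15, mem[0x0a]=0x60, mem[0x07]=0xb8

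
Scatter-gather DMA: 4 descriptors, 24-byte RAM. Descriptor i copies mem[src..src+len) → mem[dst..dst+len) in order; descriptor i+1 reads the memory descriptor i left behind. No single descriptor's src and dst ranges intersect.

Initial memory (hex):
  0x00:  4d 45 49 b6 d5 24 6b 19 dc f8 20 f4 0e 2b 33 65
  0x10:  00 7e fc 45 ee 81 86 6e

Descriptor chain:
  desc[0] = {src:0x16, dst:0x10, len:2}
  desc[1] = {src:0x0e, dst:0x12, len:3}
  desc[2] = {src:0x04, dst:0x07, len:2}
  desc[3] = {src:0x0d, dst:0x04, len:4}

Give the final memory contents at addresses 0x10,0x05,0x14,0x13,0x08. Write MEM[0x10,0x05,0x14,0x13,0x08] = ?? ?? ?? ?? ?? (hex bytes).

MEM[0x10,0x05,0x14,0x13,0x08] = 86 33 86 65 24

[0] 0x16->0x10 len=2 : 86 6e
[1] 0x0e->0x12 len=3 : 33 65 86
[2] 0x04->0x07 len=2 : d5 24
[3] 0x0d->0x04 len=4 : 2b 33 65 86
query mem[0x10]=0x86, mem[0x05]=0x33, mem[0x14]=0x86, mem[0x13]=0x65, mem[0x08]=0x24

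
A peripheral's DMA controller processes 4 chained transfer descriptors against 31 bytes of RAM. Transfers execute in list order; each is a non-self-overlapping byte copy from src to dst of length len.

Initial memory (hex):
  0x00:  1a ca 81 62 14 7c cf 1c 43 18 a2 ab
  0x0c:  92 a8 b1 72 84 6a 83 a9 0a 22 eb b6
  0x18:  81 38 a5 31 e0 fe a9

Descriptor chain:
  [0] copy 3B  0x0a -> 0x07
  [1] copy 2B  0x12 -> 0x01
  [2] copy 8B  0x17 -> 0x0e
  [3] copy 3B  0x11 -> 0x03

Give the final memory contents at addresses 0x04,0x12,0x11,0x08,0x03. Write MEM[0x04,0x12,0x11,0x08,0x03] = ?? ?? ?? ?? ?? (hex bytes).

#0 dst[0x07+3] := {0xa2,0xab,0x92}
#1 dst[0x01+2] := {0x83,0xa9}
#2 dst[0x0e+8] := {0xb6,0x81,0x38,0xa5,0x31,0xe0,0xfe,0xa9}
#3 dst[0x03+3] := {0xa5,0x31,0xe0}
query mem[0x04]=0x31, mem[0x12]=0x31, mem[0x11]=0xa5, mem[0x08]=0xab, mem[0x03]=0xa5

MEM[0x04,0x12,0x11,0x08,0x03] = 31 31 a5 ab a5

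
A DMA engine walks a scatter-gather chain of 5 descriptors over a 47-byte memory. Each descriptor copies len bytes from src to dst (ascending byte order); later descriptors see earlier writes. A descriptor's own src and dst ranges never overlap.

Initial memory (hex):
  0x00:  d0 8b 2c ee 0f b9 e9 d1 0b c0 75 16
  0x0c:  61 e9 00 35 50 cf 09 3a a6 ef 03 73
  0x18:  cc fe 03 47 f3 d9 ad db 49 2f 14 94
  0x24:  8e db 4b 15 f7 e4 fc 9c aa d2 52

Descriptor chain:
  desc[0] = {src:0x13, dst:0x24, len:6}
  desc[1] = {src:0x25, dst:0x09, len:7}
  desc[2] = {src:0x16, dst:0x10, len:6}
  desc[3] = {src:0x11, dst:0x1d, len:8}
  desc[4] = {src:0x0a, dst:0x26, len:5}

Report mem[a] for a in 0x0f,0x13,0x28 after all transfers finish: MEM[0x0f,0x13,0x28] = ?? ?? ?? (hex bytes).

[0] 0x13->0x24 len=6 : 3a a6 ef 03 73 cc
[1] 0x25->0x09 len=7 : a6 ef 03 73 cc fc 9c
[2] 0x16->0x10 len=6 : 03 73 cc fe 03 47
[3] 0x11->0x1d len=8 : 73 cc fe 03 47 03 73 cc
[4] 0x0a->0x26 len=5 : ef 03 73 cc fc
query mem[0x0f]=0x9c, mem[0x13]=0xfe, mem[0x28]=0x73

MEM[0x0f,0x13,0x28] = 9c fe 73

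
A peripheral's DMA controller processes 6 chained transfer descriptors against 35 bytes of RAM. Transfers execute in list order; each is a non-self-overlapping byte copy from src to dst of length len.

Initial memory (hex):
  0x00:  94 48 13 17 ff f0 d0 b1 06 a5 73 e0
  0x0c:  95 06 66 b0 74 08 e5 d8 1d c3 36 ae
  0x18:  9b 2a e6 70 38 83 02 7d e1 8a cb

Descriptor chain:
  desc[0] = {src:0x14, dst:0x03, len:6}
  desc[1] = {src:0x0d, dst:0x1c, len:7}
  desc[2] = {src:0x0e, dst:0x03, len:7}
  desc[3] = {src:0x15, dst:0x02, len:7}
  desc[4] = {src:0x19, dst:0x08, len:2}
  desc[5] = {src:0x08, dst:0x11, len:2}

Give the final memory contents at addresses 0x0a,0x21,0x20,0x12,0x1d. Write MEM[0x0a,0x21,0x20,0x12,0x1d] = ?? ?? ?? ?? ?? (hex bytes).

D0: mem[0x03..0x08] <- [1d c3 36 ae 9b 2a]
D1: mem[0x1c..0x22] <- [06 66 b0 74 08 e5 d8]
D2: mem[0x03..0x09] <- [66 b0 74 08 e5 d8 1d]
D3: mem[0x02..0x08] <- [c3 36 ae 9b 2a e6 70]
D4: mem[0x08..0x09] <- [2a e6]
D5: mem[0x11..0x12] <- [2a e6]
query mem[0x0a]=0x73, mem[0x21]=0xe5, mem[0x20]=0x08, mem[0x12]=0xe6, mem[0x1d]=0x66

MEM[0x0a,0x21,0x20,0x12,0x1d] = 73 e5 08 e6 66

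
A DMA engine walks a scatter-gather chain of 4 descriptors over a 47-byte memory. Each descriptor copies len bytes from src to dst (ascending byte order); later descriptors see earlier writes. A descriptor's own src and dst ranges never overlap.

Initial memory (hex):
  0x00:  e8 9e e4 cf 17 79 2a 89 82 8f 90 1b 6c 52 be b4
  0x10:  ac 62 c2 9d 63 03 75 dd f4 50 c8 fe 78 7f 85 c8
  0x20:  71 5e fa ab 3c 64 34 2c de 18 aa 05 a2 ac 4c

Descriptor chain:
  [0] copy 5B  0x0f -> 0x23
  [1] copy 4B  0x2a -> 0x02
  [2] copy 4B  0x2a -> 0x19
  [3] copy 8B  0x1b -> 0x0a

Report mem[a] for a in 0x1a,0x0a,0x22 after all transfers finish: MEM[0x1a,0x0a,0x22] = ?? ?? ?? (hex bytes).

D0: mem[0x23..0x27] <- [b4 ac 62 c2 9d]
D1: mem[0x02..0x05] <- [aa 05 a2 ac]
D2: mem[0x19..0x1c] <- [aa 05 a2 ac]
D3: mem[0x0a..0x11] <- [a2 ac 7f 85 c8 71 5e fa]
query mem[0x1a]=0x05, mem[0x0a]=0xa2, mem[0x22]=0xfa

MEM[0x1a,0x0a,0x22] = 05 a2 fa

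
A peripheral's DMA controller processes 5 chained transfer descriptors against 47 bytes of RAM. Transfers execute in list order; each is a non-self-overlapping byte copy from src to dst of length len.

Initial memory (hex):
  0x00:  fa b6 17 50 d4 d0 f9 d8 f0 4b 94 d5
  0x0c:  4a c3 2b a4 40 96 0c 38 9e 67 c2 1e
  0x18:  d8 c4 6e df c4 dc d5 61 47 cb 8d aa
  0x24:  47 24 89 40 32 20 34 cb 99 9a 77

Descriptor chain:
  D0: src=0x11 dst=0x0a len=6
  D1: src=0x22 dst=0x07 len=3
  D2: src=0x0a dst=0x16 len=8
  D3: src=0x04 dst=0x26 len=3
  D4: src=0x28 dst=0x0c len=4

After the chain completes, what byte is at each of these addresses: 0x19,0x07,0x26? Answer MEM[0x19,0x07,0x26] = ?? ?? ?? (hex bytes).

D0: mem[0x0a..0x0f] <- [96 0c 38 9e 67 c2]
D1: mem[0x07..0x09] <- [8d aa 47]
D2: mem[0x16..0x1d] <- [96 0c 38 9e 67 c2 40 96]
D3: mem[0x26..0x28] <- [d4 d0 f9]
D4: mem[0x0c..0x0f] <- [f9 20 34 cb]
query mem[0x19]=0x9e, mem[0x07]=0x8d, mem[0x26]=0xd4

MEM[0x19,0x07,0x26] = 9e 8d d4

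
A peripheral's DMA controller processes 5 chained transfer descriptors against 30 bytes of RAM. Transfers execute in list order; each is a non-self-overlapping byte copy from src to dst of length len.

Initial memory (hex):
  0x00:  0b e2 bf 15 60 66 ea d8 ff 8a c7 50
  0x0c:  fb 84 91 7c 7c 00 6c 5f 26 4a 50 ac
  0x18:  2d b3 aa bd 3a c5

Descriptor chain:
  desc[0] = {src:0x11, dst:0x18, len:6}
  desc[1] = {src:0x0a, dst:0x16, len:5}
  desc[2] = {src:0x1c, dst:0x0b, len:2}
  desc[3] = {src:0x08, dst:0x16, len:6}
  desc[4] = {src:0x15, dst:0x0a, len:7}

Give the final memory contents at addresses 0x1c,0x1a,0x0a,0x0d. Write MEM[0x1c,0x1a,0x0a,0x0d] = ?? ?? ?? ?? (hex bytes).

[0] 0x11->0x18 len=6 : 00 6c 5f 26 4a 50
[1] 0x0a->0x16 len=5 : c7 50 fb 84 91
[2] 0x1c->0x0b len=2 : 4a 50
[3] 0x08->0x16 len=6 : ff 8a c7 4a 50 84
[4] 0x15->0x0a len=7 : 4a ff 8a c7 4a 50 84
query mem[0x1c]=0x4a, mem[0x1a]=0x50, mem[0x0a]=0x4a, mem[0x0d]=0xc7

MEM[0x1c,0x1a,0x0a,0x0d] = 4a 50 4a c7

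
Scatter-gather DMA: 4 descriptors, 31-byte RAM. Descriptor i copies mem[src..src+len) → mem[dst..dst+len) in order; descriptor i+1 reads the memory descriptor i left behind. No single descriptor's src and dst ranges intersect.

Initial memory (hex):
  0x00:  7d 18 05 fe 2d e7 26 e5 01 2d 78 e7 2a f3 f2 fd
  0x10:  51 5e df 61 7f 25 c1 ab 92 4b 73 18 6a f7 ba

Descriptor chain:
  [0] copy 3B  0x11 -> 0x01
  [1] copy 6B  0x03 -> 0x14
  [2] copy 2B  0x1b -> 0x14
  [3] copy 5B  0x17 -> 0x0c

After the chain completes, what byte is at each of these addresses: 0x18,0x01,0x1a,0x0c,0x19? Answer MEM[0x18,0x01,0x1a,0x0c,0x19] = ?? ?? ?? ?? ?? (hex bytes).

  after D0: wrote 3B at 0x01 = 5edf61
  after D1: wrote 6B at 0x14 = 612de726e501
  after D2: wrote 2B at 0x14 = 186a
  after D3: wrote 5B at 0x0c = 26e5017318
query mem[0x18]=0xe5, mem[0x01]=0x5e, mem[0x1a]=0x73, mem[0x0c]=0x26, mem[0x19]=0x01

MEM[0x18,0x01,0x1a,0x0c,0x19] = e5 5e 73 26 01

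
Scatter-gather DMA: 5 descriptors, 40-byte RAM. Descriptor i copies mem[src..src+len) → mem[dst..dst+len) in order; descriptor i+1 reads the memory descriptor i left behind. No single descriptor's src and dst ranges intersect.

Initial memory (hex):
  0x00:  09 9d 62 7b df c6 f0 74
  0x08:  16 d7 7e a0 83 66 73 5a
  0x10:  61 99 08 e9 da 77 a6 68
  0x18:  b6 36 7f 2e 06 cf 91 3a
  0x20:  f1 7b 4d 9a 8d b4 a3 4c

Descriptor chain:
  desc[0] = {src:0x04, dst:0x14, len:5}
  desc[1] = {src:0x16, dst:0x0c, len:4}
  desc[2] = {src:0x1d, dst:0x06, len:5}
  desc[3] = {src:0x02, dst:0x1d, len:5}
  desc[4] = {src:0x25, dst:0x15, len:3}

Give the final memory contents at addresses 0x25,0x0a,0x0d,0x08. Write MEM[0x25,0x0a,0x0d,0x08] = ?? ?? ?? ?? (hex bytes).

MEM[0x25,0x0a,0x0d,0x08] = b4 7b 74 3a

#0 dst[0x14+5] := {0xdf,0xc6,0xf0,0x74,0x16}
#1 dst[0x0c+4] := {0xf0,0x74,0x16,0x36}
#2 dst[0x06+5] := {0xcf,0x91,0x3a,0xf1,0x7b}
#3 dst[0x1d+5] := {0x62,0x7b,0xdf,0xc6,0xcf}
#4 dst[0x15+3] := {0xb4,0xa3,0x4c}
query mem[0x25]=0xb4, mem[0x0a]=0x7b, mem[0x0d]=0x74, mem[0x08]=0x3a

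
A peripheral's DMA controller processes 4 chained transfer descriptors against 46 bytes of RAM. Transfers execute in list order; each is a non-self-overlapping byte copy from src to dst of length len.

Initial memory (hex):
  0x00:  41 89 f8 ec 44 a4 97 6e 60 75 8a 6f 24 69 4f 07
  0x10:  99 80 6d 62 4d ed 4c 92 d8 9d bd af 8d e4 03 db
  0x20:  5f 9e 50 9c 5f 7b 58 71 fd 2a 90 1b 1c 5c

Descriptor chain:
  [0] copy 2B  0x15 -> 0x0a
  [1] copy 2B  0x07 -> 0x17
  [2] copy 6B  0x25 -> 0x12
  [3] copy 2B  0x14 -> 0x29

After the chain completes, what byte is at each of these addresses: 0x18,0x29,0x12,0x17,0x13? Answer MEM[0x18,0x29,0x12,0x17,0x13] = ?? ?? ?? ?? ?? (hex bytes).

MEM[0x18,0x29,0x12,0x17,0x13] = 60 71 7b 90 58

  after D0: wrote 2B at 0x0a = ed4c
  after D1: wrote 2B at 0x17 = 6e60
  after D2: wrote 6B at 0x12 = 7b5871fd2a90
  after D3: wrote 2B at 0x29 = 71fd
query mem[0x18]=0x60, mem[0x29]=0x71, mem[0x12]=0x7b, mem[0x17]=0x90, mem[0x13]=0x58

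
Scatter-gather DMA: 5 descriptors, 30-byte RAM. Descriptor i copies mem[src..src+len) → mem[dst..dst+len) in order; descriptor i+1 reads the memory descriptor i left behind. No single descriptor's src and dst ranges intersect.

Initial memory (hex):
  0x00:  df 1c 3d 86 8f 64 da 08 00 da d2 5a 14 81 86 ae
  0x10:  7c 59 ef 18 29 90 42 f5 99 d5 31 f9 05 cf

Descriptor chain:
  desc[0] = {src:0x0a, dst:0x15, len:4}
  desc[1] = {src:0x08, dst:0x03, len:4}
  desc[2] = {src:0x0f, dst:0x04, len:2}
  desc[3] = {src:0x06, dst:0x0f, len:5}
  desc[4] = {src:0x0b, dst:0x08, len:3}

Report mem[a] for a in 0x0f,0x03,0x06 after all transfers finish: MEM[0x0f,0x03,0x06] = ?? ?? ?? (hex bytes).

[0] 0x0a->0x15 len=4 : d2 5a 14 81
[1] 0x08->0x03 len=4 : 00 da d2 5a
[2] 0x0f->0x04 len=2 : ae 7c
[3] 0x06->0x0f len=5 : 5a 08 00 da d2
[4] 0x0b->0x08 len=3 : 5a 14 81
query mem[0x0f]=0x5a, mem[0x03]=0x00, mem[0x06]=0x5a

MEM[0x0f,0x03,0x06] = 5a 00 5a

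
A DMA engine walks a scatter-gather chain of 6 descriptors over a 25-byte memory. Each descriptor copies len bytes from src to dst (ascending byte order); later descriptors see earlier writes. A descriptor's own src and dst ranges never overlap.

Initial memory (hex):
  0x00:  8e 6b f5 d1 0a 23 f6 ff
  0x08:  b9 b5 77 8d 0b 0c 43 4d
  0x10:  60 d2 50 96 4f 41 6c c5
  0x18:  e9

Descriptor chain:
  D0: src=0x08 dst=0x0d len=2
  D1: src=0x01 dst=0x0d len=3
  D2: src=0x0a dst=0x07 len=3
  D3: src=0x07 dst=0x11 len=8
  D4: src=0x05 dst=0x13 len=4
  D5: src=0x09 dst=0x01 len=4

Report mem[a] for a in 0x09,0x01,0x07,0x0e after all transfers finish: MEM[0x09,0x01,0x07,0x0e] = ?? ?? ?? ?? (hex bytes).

MEM[0x09,0x01,0x07,0x0e] = 0b 0b 77 f5

D0: mem[0x0d..0x0e] <- [b9 b5]
D1: mem[0x0d..0x0f] <- [6b f5 d1]
D2: mem[0x07..0x09] <- [77 8d 0b]
D3: mem[0x11..0x18] <- [77 8d 0b 77 8d 0b 6b f5]
D4: mem[0x13..0x16] <- [23 f6 77 8d]
D5: mem[0x01..0x04] <- [0b 77 8d 0b]
query mem[0x09]=0x0b, mem[0x01]=0x0b, mem[0x07]=0x77, mem[0x0e]=0xf5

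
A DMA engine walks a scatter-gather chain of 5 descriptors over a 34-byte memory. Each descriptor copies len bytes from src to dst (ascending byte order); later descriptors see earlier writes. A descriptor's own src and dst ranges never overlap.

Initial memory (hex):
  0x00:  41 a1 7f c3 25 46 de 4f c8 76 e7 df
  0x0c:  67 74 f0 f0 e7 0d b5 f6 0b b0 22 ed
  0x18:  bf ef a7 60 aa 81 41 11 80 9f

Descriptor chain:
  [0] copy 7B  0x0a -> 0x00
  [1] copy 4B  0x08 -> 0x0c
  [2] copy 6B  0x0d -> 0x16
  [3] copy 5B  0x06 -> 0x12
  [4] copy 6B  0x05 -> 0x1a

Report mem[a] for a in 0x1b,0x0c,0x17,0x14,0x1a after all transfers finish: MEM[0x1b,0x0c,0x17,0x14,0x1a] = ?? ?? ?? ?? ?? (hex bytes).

[0] 0x0a->0x00 len=7 : e7 df 67 74 f0 f0 e7
[1] 0x08->0x0c len=4 : c8 76 e7 df
[2] 0x0d->0x16 len=6 : 76 e7 df e7 0d b5
[3] 0x06->0x12 len=5 : e7 4f c8 76 e7
[4] 0x05->0x1a len=6 : f0 e7 4f c8 76 e7
query mem[0x1b]=0xe7, mem[0x0c]=0xc8, mem[0x17]=0xe7, mem[0x14]=0xc8, mem[0x1a]=0xf0

MEM[0x1b,0x0c,0x17,0x14,0x1a] = e7 c8 e7 c8 f0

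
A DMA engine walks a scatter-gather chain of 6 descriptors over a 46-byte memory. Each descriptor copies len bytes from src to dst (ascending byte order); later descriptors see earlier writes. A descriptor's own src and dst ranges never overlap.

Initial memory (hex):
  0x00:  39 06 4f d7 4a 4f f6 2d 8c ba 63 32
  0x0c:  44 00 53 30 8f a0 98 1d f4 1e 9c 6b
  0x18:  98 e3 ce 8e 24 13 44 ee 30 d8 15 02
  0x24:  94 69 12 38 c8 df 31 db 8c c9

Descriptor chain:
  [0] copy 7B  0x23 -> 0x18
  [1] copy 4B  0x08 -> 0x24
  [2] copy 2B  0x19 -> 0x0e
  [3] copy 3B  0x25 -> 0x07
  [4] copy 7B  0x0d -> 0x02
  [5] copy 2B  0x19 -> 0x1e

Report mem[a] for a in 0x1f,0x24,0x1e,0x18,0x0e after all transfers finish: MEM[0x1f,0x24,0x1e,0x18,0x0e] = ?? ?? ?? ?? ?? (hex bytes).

  after D0: wrote 7B at 0x18 = 0294691238c8df
  after D1: wrote 4B at 0x24 = 8cba6332
  after D2: wrote 2B at 0x0e = 9469
  after D3: wrote 3B at 0x07 = ba6332
  after D4: wrote 7B at 0x02 = 0094698fa0981d
  after D5: wrote 2B at 0x1e = 9469
query mem[0x1f]=0x69, mem[0x24]=0x8c, mem[0x1e]=0x94, mem[0x18]=0x02, mem[0x0e]=0x94

MEM[0x1f,0x24,0x1e,0x18,0x0e] = 69 8c 94 02 94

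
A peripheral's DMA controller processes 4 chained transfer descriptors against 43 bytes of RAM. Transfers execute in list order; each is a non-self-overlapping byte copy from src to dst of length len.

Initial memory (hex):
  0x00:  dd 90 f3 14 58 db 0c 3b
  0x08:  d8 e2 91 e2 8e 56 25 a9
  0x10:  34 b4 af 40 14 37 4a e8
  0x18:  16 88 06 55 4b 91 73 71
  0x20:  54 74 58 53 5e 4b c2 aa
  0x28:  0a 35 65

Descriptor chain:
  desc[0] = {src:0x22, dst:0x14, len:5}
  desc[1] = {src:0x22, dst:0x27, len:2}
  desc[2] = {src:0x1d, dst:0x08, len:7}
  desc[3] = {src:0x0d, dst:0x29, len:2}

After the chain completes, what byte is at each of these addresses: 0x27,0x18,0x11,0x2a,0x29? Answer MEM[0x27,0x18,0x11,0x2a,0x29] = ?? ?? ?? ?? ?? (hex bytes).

MEM[0x27,0x18,0x11,0x2a,0x29] = 58 c2 b4 53 58

D0: mem[0x14..0x18] <- [58 53 5e 4b c2]
D1: mem[0x27..0x28] <- [58 53]
D2: mem[0x08..0x0e] <- [91 73 71 54 74 58 53]
D3: mem[0x29..0x2a] <- [58 53]
query mem[0x27]=0x58, mem[0x18]=0xc2, mem[0x11]=0xb4, mem[0x2a]=0x53, mem[0x29]=0x58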